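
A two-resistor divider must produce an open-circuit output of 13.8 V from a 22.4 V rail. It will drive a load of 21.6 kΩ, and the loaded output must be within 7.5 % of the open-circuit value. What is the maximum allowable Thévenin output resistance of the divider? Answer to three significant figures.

R_th ≤ 1.75 kΩ

Loading drop = R_th/(R_th + R_L) ≤ 0.0750, so R_th ≤ R_L · ε/(1−ε) = 21.6 kΩ × 0.0750/0.9250 = 1.75 kΩ.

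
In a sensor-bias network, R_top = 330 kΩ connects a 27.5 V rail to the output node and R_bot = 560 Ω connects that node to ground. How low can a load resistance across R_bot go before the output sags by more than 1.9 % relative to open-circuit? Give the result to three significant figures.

Output resistance R_th = R_top‖R_bot = (330000 × 560)/330600 = 559.1 Ω.
The fractional drop is R_th/(R_th + R_L); requiring this ≤ 0.0190 gives R_L ≥ R_th(1/0.0190 − 1) = 559.1 × 51.63 = 28.9 kΩ.

R_L(min) ≈ 28.9 kΩ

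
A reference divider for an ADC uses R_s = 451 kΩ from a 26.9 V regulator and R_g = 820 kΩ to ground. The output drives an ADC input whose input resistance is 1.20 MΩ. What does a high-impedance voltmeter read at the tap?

V_out ≈ 14.0 V

The load sits in parallel with R_g: R_g‖R_L = (820 × 1200) / (820 + 1200) = 487.1 kΩ.
V_out = 26.9 × 487.1 / (451 + 487.1) = 26.9 × 487.1/938.1 = 14.0 V.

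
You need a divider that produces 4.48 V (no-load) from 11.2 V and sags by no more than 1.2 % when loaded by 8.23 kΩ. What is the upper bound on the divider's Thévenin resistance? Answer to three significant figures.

Loading drop = R_th/(R_th + R_L) ≤ 0.0120, so R_th ≤ R_L · ε/(1−ε) = 8.23 kΩ × 0.0120/0.9880 = 100 Ω.
(Any R1, R2 with R2/(R1+R2) = 0.400 and R1‖R2 ≤ 100 Ω will meet the spec.)

R_th ≤ 100 Ω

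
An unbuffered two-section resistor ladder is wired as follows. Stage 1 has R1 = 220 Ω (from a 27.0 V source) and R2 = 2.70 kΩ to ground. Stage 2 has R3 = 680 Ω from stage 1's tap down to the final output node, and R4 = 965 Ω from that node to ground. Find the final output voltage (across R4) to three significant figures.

Stage 2 presents R3+R4 = 1645 Ω as a load on stage 1's tap.
Stage 1's lower leg becomes R2‖(R3+R4) = 1022 Ω, so V_mid = 27.0 × 1022/1242 = 22.22 V.
Stage 2 is itself unloaded: V_out = V_mid × R4/(R3+R4) = 22.22 × 965/1645 = 13.0 V.

V_out ≈ 13.0 V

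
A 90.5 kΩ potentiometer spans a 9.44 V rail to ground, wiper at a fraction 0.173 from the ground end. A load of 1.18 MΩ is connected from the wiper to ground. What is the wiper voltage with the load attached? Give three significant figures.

The wiper splits the pot into (1−α)R = 74.84 kΩ above and αR = 15.66 kΩ below.
Lower section ‖ load = 15.45 kΩ.
V_wiper = 9.44 × 15.45/(74.84 + 15.45) = 1.62 V.

V ≈ 1.62 V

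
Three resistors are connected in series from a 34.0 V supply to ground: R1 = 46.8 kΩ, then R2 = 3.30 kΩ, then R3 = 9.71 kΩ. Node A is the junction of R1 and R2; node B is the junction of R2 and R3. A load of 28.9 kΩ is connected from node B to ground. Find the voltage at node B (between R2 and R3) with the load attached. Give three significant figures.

At node B, R3 is in parallel with the load: R3‖R_L = 7.268 kΩ.
Below node A the resistance is R2 + (R3‖R_L) = 10.57 kΩ, so V_A = 34.0 × 10.57/57.37 = 6.263 V.
Then V_B = V_A × (R3‖R_L)/(R2 + R3‖R_L) = 6.263 × 7.268/10.57 = 4.31 V.

V ≈ 4.31 V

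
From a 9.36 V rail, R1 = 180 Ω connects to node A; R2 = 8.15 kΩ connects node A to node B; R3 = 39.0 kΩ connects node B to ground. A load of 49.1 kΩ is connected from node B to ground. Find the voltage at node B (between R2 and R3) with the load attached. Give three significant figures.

V ≈ 6.77 V

At node B, R3 is in parallel with the load: R3‖R_L = 21740 Ω.
Below node A the resistance is R2 + (R3‖R_L) = 29890 Ω, so V_A = 9.36 × 29890/30070 = 9.304 V.
Then V_B = V_A × (R3‖R_L)/(R2 + R3‖R_L) = 9.304 × 21740/29890 = 6.77 V.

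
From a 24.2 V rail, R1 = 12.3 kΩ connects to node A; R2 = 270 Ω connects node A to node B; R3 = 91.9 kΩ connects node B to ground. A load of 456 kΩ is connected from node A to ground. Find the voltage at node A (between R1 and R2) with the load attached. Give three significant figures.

Below node A the series string R2+R3 = 92170 Ω sits in parallel with the 456000 Ω load: 76670 Ω.
V_A = 24.2 × 76670/(12300 + 76670) = 20.9 V.

V ≈ 20.9 V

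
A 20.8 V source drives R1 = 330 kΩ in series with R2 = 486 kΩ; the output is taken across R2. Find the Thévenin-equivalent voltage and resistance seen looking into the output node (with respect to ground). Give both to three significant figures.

V_th = 12.4 V, R_th = 197 kΩ

V_th is the open-circuit tap voltage: 20.8 × 486/(330 + 486) = 12.4 V.
With the supply zeroed, R1 and R2 appear in parallel from the tap: R_th = R1‖R2 = (330 × 486)/816.0 = 197 kΩ.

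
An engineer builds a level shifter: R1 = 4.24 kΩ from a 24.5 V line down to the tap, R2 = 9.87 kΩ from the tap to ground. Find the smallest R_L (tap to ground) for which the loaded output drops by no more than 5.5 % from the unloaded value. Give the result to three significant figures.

Output resistance R_th = R1‖R2 = (4.24 × 9.87)/14.11 = 2.966 kΩ.
The fractional drop is R_th/(R_th + R_L); requiring this ≤ 0.0550 gives R_L ≥ R_th(1/0.0550 − 1) = 2.966 × 17.18 = 51.0 kΩ.

R_L(min) ≈ 51.0 kΩ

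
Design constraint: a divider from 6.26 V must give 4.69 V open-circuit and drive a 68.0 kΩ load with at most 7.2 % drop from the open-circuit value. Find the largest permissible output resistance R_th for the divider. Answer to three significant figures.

Loading drop = R_th/(R_th + R_L) ≤ 0.0720, so R_th ≤ R_L · ε/(1−ε) = 68.0 kΩ × 0.0720/0.9280 = 5.28 kΩ.

R_th ≤ 5.28 kΩ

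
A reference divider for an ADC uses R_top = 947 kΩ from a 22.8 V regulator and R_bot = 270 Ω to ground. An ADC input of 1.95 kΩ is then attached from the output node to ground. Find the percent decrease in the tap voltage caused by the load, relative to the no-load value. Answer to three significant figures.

The divider's output (Thévenin) resistance is R_top‖R_bot = 269.9 Ω.
Fractional drop under load = R_th/(R_th + R_L) = 269.9 / (269.9 + 1950) = 0.1216.
So the output falls by 12.2 %.

12.2 %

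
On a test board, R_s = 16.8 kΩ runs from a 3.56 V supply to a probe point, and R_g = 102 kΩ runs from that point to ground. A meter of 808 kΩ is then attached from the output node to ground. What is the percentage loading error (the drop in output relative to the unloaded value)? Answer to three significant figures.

1.75 %

The divider's output (Thévenin) resistance is R_s‖R_g = 14.42 kΩ.
Fractional drop under load = R_th/(R_th + R_L) = 14.42 / (14.42 + 808) = 0.01754.
So the output falls by 1.75 %.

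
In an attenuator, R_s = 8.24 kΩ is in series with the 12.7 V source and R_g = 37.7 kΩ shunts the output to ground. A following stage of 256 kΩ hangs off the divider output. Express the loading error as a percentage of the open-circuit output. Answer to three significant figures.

The divider's output (Thévenin) resistance is R_s‖R_g = 6.762 kΩ.
Fractional drop under load = R_th/(R_th + R_L) = 6.762 / (6.762 + 256) = 0.02573.
So the output falls by 2.57 %.

2.57 %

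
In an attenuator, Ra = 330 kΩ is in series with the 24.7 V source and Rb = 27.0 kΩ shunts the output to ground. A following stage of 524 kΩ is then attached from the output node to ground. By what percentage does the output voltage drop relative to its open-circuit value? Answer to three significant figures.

The divider's output (Thévenin) resistance is Ra‖Rb = 24.96 kΩ.
Fractional drop under load = R_th/(R_th + R_L) = 24.96 / (24.96 + 524) = 0.04546.
So the output falls by 4.55 %.

4.55 %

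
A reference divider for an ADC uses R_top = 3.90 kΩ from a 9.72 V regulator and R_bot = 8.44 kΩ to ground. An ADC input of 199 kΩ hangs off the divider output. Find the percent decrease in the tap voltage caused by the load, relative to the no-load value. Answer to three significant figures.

1.32 %

The divider's output (Thévenin) resistance is R_top‖R_bot = 2.667 kΩ.
Fractional drop under load = R_th/(R_th + R_L) = 2.667 / (2.667 + 199) = 0.01323.
So the output falls by 1.32 %.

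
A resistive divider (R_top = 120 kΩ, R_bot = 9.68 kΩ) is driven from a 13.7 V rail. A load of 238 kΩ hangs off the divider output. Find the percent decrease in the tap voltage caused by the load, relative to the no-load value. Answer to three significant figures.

The divider's output (Thévenin) resistance is R_top‖R_bot = 8.957 kΩ.
Fractional drop under load = R_th/(R_th + R_L) = 8.957 / (8.957 + 238) = 0.03627.
So the output falls by 3.63 %.

3.63 %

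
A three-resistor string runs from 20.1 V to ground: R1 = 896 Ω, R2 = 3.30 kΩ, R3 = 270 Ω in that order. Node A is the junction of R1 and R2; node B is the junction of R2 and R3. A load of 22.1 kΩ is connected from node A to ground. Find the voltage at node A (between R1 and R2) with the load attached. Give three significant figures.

V ≈ 15.6 V

Below node A the series string R2+R3 = 3570 Ω sits in parallel with the 22100 Ω load: 3074 Ω.
V_A = 20.1 × 3074/(896 + 3074) = 15.6 V.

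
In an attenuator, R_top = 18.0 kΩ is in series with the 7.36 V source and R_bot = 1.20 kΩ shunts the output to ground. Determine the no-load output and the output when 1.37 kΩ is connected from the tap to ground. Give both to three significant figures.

Unloaded: 0.460 V; loaded: 0.253 V

Open-circuit: V = 7.36 × 1.20/(18.0 + 1.20) = 0.460 V.
With the load, R_bot becomes R_bot‖R_L = 0.6397 kΩ, so V = 7.36 × 0.6397/18.64 = 0.253 V.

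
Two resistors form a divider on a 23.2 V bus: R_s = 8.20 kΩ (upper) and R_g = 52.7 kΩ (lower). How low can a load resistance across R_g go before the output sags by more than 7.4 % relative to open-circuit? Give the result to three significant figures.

R_L(min) ≈ 88.8 kΩ

Output resistance R_th = R_s‖R_g = (8.20 × 52.7)/60.90 = 7.096 kΩ.
The fractional drop is R_th/(R_th + R_L); requiring this ≤ 0.0740 gives R_L ≥ R_th(1/0.0740 − 1) = 7.096 × 12.51 = 88.8 kΩ.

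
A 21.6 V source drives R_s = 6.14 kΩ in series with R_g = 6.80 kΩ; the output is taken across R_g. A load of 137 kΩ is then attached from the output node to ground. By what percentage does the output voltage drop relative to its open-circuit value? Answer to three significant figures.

The divider's output (Thévenin) resistance is R_s‖R_g = 3.227 kΩ.
Fractional drop under load = R_th/(R_th + R_L) = 3.227 / (3.227 + 137) = 0.02301.
So the output falls by 2.30 %.

2.30 %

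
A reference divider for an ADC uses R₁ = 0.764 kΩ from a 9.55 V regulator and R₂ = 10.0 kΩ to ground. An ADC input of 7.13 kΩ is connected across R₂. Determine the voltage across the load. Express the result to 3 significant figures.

The load sits in parallel with R₂: R₂‖R_L = (10000 × 7130) / (10000 + 7130) = 4162 Ω.
V_out = 9.55 × 4162 / (764 + 4162) = 9.55 × 4162/4926 = 8.07 V.

V_out ≈ 8.07 V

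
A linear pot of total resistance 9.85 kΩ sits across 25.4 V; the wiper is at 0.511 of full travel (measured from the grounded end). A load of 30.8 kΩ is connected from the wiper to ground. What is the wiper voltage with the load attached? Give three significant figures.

V ≈ 12.0 V

The wiper splits the pot into (1−α)R = 4.817 kΩ above and αR = 5.033 kΩ below.
Lower section ‖ load = 4.326 kΩ.
V_wiper = 25.4 × 4.326/(4.817 + 4.326) = 12.0 V.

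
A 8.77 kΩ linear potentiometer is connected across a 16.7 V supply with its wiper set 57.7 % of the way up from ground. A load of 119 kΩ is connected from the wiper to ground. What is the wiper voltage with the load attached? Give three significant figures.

The wiper splits the pot into (1−α)R = 3.710 kΩ above and αR = 5.060 kΩ below.
Lower section ‖ load = 4.854 kΩ.
V_wiper = 16.7 × 4.854/(3.710 + 4.854) = 9.47 V.

V ≈ 9.47 V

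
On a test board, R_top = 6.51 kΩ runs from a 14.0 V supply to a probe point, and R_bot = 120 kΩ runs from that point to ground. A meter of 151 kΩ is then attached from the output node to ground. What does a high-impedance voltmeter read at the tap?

The load sits in parallel with R_bot: R_bot‖R_L = (120 × 151) / (120 + 151) = 66.86 kΩ.
V_out = 14.0 × 66.86 / (6.51 + 66.86) = 14.0 × 66.86/73.37 = 12.8 V.

V_out ≈ 12.8 V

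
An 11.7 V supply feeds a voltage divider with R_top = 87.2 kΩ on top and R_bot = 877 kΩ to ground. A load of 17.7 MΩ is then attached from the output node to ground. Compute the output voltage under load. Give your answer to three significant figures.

The load sits in parallel with R_bot: R_bot‖R_L = (877 × 17700) / (877 + 17700) = 835.6 kΩ.
V_out = 11.7 × 835.6 / (87.2 + 835.6) = 11.7 × 835.6/922.8 = 10.6 V.

V_out ≈ 10.6 V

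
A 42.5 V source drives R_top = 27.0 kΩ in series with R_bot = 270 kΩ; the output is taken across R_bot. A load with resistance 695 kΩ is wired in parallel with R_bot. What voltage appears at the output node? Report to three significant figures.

The load sits in parallel with R_bot: R_bot‖R_L = (270 × 695) / (270 + 695) = 194.5 kΩ.
V_out = 42.5 × 194.5 / (27.0 + 194.5) = 42.5 × 194.5/221.5 = 37.3 V.
(Unloaded it would have been 38.6 V.)

V_out ≈ 37.3 V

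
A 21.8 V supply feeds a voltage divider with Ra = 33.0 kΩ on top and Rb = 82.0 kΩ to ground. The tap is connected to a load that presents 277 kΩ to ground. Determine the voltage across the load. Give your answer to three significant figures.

V_out ≈ 14.3 V

The load sits in parallel with Rb: Rb‖R_L = (82.0 × 277) / (82.0 + 277) = 63.27 kΩ.
V_out = 21.8 × 63.27 / (33.0 + 63.27) = 21.8 × 63.27/96.27 = 14.3 V.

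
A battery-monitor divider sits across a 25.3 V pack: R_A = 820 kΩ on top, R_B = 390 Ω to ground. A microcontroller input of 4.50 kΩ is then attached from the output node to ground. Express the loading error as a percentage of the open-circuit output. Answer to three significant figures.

7.97 %

The divider's output (Thévenin) resistance is R_A‖R_B = 389.8 Ω.
Fractional drop under load = R_th/(R_th + R_L) = 389.8 / (389.8 + 4500) = 0.07972.
So the output falls by 7.97 %.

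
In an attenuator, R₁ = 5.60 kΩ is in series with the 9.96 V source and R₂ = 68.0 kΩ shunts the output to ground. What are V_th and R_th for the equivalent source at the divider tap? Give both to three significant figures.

V_th is the open-circuit tap voltage: 9.96 × 68.0/(5.60 + 68.0) = 9.20 V.
With the supply zeroed, R₁ and R₂ appear in parallel from the tap: R_th = R₁‖R₂ = (5.60 × 68.0)/73.60 = 5.17 kΩ.

V_th = 9.20 V, R_th = 5.17 kΩ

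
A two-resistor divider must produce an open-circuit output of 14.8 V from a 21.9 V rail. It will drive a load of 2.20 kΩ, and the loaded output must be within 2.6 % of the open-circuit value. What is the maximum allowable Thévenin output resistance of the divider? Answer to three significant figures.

Loading drop = R_th/(R_th + R_L) ≤ 0.0260, so R_th ≤ R_L · ε/(1−ε) = 2.20 kΩ × 0.0260/0.9740 = 58.7 Ω.
(Any R1, R2 with R2/(R1+R2) = 0.676 and R1‖R2 ≤ 58.7 Ω will meet the spec.)

R_th ≤ 58.7 Ω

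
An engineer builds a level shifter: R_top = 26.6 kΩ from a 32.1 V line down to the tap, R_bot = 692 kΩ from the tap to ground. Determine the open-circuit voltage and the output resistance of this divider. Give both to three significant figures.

V_th is the open-circuit tap voltage: 32.1 × 692/(26.6 + 692) = 30.9 V.
With the supply zeroed, R_top and R_bot appear in parallel from the tap: R_th = R_top‖R_bot = (26.6 × 692)/718.6 = 25.6 kΩ.

V_th = 30.9 V, R_th = 25.6 kΩ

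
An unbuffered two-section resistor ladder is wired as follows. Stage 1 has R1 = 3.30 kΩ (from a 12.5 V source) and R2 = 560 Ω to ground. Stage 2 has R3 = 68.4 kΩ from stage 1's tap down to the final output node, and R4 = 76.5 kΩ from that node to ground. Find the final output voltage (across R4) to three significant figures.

V_out ≈ 0.954 V

Stage 2 presents R3+R4 = 144900 Ω as a load on stage 1's tap.
Stage 1's lower leg becomes R2‖(R3+R4) = 557.8 Ω, so V_mid = 12.5 × 557.8/3858 = 1.807 V.
Stage 2 is itself unloaded: V_out = V_mid × R4/(R3+R4) = 1.807 × 76500/144900 = 0.954 V.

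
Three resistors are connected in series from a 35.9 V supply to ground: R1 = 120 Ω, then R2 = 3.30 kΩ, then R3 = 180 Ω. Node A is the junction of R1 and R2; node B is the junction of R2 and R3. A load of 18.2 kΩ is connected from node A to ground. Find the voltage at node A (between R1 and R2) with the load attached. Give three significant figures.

Below node A the series string R2+R3 = 3480 Ω sits in parallel with the 18200 Ω load: 2921 Ω.
V_A = 35.9 × 2921/(120 + 2921) = 34.5 V.

V ≈ 34.5 V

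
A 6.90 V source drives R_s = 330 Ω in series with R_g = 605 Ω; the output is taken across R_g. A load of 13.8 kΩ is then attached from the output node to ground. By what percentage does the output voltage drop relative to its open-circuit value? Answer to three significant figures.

The divider's output (Thévenin) resistance is R_s‖R_g = 213.5 Ω.
Fractional drop under load = R_th/(R_th + R_L) = 213.5 / (213.5 + 13800) = 0.01524.
So the output falls by 1.52 %.

1.52 %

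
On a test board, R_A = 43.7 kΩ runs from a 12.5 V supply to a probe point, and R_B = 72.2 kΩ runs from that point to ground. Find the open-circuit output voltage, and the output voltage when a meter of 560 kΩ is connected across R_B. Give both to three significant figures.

Unloaded: 7.79 V; loaded: 7.43 V

Open-circuit: V = 12.5 × 72.2/(43.7 + 72.2) = 7.79 V.
With the load, R_B becomes R_B‖R_L = 63.95 kΩ, so V = 12.5 × 63.95/107.7 = 7.43 V.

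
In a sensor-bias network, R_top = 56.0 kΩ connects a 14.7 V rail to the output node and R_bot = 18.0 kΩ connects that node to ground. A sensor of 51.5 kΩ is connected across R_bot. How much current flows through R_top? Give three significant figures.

R_bot‖R_L = 13.34 kΩ, so the source sees R_top + R_bot‖R_L = 69.34 kΩ.
I = 14.7 V / 69.34 kΩ = 0.212 mA.

I ≈ 0.212 mA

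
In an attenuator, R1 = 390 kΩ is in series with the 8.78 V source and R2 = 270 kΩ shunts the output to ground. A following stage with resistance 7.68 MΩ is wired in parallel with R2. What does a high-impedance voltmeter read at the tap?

V_out ≈ 3.52 V

The load sits in parallel with R2: R2‖R_L = (270 × 7680) / (270 + 7680) = 260.8 kΩ.
V_out = 8.78 × 260.8 / (390 + 260.8) = 8.78 × 260.8/650.8 = 3.52 V.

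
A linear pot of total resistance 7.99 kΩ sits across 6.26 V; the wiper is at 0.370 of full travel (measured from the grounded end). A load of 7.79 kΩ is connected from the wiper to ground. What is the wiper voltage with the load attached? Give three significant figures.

The wiper splits the pot into (1−α)R = 5.034 kΩ above and αR = 2.956 kΩ below.
Lower section ‖ load = 2.143 kΩ.
V_wiper = 6.26 × 2.143/(5.034 + 2.143) = 1.87 V.

V ≈ 1.87 V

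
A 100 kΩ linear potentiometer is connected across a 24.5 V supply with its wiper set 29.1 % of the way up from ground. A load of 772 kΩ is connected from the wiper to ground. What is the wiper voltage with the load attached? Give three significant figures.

The wiper splits the pot into (1−α)R = 70.90 kΩ above and αR = 29.10 kΩ below.
Lower section ‖ load = 28.04 kΩ.
V_wiper = 24.5 × 28.04/(70.90 + 28.04) = 6.94 V.

V ≈ 6.94 V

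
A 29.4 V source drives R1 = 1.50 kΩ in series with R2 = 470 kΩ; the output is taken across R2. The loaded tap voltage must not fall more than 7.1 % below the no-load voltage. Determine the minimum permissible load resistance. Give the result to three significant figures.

Output resistance R_th = R1‖R2 = (1.50 × 470)/471.5 = 1.495 kΩ.
The fractional drop is R_th/(R_th + R_L); requiring this ≤ 0.0710 gives R_L ≥ R_th(1/0.0710 − 1) = 1.495 × 13.08 = 19.6 kΩ.

R_L(min) ≈ 19.6 kΩ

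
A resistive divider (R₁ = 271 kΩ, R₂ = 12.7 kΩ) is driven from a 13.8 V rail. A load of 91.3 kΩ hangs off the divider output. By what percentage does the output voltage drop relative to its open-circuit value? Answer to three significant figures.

11.7 %

The divider's output (Thévenin) resistance is R₁‖R₂ = 12.13 kΩ.
Fractional drop under load = R_th/(R_th + R_L) = 12.13 / (12.13 + 91.3) = 0.1173.
So the output falls by 11.7 %.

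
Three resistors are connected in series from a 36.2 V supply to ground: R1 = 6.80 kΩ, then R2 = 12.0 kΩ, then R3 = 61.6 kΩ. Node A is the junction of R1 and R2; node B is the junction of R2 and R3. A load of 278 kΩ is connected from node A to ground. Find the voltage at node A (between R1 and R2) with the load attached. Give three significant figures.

V ≈ 32.4 V

Below node A the series string R2+R3 = 73.60 kΩ sits in parallel with the 278 kΩ load: 58.19 kΩ.
V_A = 36.2 × 58.19/(6.80 + 58.19) = 32.4 V.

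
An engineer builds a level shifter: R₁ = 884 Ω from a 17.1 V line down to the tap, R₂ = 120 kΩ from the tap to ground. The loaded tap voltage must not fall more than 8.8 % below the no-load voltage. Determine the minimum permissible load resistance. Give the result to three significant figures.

R_L(min) ≈ 9.09 kΩ

Output resistance R_th = R₁‖R₂ = (884 × 120000)/120900 = 877.5 Ω.
The fractional drop is R_th/(R_th + R_L); requiring this ≤ 0.0880 gives R_L ≥ R_th(1/0.0880 − 1) = 877.5 × 10.36 = 9.09 kΩ.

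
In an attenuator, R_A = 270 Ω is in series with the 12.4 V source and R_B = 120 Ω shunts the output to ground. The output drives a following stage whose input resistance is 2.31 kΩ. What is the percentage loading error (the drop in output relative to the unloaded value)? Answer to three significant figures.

3.47 %

The divider's output (Thévenin) resistance is R_A‖R_B = 83.08 Ω.
Fractional drop under load = R_th/(R_th + R_L) = 83.08 / (83.08 + 2310) = 0.03472.
So the output falls by 3.47 %.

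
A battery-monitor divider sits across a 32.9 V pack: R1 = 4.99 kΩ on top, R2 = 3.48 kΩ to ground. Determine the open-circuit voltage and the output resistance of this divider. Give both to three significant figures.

V_th = 13.5 V, R_th = 2.05 kΩ

V_th is the open-circuit tap voltage: 32.9 × 3.48/(4.99 + 3.48) = 13.5 V.
With the supply zeroed, R1 and R2 appear in parallel from the tap: R_th = R1‖R2 = (4.99 × 3.48)/8.470 = 2.05 kΩ.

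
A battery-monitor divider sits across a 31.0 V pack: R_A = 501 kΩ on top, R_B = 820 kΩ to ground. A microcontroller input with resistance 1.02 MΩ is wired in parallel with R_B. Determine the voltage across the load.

V_out ≈ 14.7 V

The load sits in parallel with R_B: R_B‖R_L = (820 × 1020) / (820 + 1020) = 454.6 kΩ.
V_out = 31.0 × 454.6 / (501 + 454.6) = 31.0 × 454.6/955.6 = 14.7 V.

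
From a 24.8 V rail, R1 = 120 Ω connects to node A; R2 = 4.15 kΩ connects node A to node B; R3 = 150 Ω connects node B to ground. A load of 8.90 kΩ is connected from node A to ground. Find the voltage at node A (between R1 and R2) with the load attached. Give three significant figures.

Below node A the series string R2+R3 = 4300 Ω sits in parallel with the 8900 Ω load: 2899 Ω.
V_A = 24.8 × 2899/(120 + 2899) = 23.8 V.

V ≈ 23.8 V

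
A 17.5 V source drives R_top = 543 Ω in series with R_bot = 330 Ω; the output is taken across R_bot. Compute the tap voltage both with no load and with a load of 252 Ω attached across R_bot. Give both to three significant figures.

Unloaded: 6.62 V; loaded: 3.65 V

Open-circuit: V = 17.5 × 330/(543 + 330) = 6.62 V.
With the load, R_bot becomes R_bot‖R_L = 142.9 Ω, so V = 17.5 × 142.9/685.9 = 3.65 V.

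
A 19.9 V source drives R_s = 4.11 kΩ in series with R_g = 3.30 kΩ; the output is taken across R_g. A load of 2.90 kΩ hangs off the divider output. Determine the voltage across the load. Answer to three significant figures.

The load sits in parallel with R_g: R_g‖R_L = (3.30 × 2.90) / (3.30 + 2.90) = 1.544 kΩ.
V_out = 19.9 × 1.544 / (4.11 + 1.544) = 19.9 × 1.544/5.654 = 5.43 V.

V_out ≈ 5.43 V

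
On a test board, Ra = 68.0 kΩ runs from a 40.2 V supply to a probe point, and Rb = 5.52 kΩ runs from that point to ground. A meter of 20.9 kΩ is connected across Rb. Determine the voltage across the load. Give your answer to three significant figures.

The load sits in parallel with Rb: Rb‖R_L = (5.52 × 20.9) / (5.52 + 20.9) = 4.367 kΩ.
V_out = 40.2 × 4.367 / (68.0 + 4.367) = 40.2 × 4.367/72.37 = 2.43 V.

V_out ≈ 2.43 V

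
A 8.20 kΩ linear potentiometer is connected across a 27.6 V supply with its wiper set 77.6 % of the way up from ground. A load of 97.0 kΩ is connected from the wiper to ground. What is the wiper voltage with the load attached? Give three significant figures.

The wiper splits the pot into (1−α)R = 1.837 kΩ above and αR = 6.363 kΩ below.
Lower section ‖ load = 5.971 kΩ.
V_wiper = 27.6 × 5.971/(1.837 + 5.971) = 21.1 V.

V ≈ 21.1 V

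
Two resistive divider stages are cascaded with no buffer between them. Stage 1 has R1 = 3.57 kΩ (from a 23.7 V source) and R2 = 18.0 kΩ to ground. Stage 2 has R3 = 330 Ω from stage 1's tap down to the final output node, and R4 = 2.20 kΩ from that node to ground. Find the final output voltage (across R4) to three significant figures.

V_out ≈ 7.90 V

Stage 2 presents R3+R4 = 2530 Ω as a load on stage 1's tap.
Stage 1's lower leg becomes R2‖(R3+R4) = 2218 Ω, so V_mid = 23.7 × 2218/5788 = 9.083 V.
Stage 2 is itself unloaded: V_out = V_mid × R4/(R3+R4) = 9.083 × 2200/2530 = 7.90 V.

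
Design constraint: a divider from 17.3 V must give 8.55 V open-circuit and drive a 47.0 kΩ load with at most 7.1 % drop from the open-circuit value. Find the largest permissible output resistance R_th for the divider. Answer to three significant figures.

R_th ≤ 3.59 kΩ

Loading drop = R_th/(R_th + R_L) ≤ 0.0710, so R_th ≤ R_L · ε/(1−ε) = 47.0 kΩ × 0.0710/0.9290 = 3.59 kΩ.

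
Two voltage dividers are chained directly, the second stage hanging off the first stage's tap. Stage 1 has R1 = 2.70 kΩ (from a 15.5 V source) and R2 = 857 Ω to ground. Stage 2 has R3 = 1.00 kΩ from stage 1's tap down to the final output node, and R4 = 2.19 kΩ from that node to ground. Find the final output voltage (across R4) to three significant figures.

V_out ≈ 2.13 V

Stage 2 presents R3+R4 = 3190 Ω as a load on stage 1's tap.
Stage 1's lower leg becomes R2‖(R3+R4) = 675.5 Ω, so V_mid = 15.5 × 675.5/3376 = 3.102 V.
Stage 2 is itself unloaded: V_out = V_mid × R4/(R3+R4) = 3.102 × 2190/3190 = 2.13 V.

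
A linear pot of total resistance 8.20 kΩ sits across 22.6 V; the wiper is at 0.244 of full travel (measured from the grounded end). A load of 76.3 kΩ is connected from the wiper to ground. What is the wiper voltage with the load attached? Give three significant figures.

The wiper splits the pot into (1−α)R = 6.199 kΩ above and αR = 2.001 kΩ below.
Lower section ‖ load = 1.950 kΩ.
V_wiper = 22.6 × 1.950/(6.199 + 1.950) = 5.41 V.

V ≈ 5.41 V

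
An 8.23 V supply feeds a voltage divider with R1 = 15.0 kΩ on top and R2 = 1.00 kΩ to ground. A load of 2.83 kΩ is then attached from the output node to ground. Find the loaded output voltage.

V_out ≈ 0.386 V

The load sits in parallel with R2: R2‖R_L = (1.00 × 2.83) / (1.00 + 2.83) = 0.7389 kΩ.
V_out = 8.23 × 0.7389 / (15.0 + 0.7389) = 8.23 × 0.7389/15.74 = 0.386 V.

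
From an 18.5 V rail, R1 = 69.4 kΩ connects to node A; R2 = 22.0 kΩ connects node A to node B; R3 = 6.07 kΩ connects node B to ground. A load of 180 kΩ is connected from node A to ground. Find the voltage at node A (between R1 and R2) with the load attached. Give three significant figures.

V ≈ 4.80 V

Below node A the series string R2+R3 = 28.07 kΩ sits in parallel with the 180 kΩ load: 24.28 kΩ.
V_A = 18.5 × 24.28/(69.4 + 24.28) = 4.80 V.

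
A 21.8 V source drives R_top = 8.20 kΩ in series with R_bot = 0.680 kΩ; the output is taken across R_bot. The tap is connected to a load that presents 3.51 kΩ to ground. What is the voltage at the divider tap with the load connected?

V_out ≈ 1.42 V

The load sits in parallel with R_bot: R_bot‖R_L = (680 × 3510) / (680 + 3510) = 569.6 Ω.
V_out = 21.8 × 569.6 / (8200 + 569.6) = 21.8 × 569.6/8770 = 1.42 V.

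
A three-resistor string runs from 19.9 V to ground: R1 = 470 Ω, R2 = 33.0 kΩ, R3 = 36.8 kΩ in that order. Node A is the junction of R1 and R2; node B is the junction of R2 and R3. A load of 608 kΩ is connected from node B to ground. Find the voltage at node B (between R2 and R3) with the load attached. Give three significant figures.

V ≈ 10.1 V

At node B, R3 is in parallel with the load: R3‖R_L = 34700 Ω.
Below node A the resistance is R2 + (R3‖R_L) = 67700 Ω, so V_A = 19.9 × 67700/68170 = 19.76 V.
Then V_B = V_A × (R3‖R_L)/(R2 + R3‖R_L) = 19.76 × 34700/67700 = 10.1 V.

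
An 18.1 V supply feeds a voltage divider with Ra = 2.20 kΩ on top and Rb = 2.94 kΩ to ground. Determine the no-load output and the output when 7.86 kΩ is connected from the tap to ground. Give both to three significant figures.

Open-circuit: V = 18.1 × 2.94/(2.20 + 2.94) = 10.4 V.
With the load, Rb becomes Rb‖R_L = 2.140 kΩ, so V = 18.1 × 2.140/4.340 = 8.92 V.

Unloaded: 10.4 V; loaded: 8.92 V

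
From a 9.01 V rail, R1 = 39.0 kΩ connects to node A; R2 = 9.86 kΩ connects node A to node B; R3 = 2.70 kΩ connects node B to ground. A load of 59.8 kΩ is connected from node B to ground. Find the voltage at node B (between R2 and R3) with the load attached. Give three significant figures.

V ≈ 0.452 V

At node B, R3 is in parallel with the load: R3‖R_L = 2.583 kΩ.
Below node A the resistance is R2 + (R3‖R_L) = 12.44 kΩ, so V_A = 9.01 × 12.44/51.44 = 2.179 V.
Then V_B = V_A × (R3‖R_L)/(R2 + R3‖R_L) = 2.179 × 2.583/12.44 = 0.452 V.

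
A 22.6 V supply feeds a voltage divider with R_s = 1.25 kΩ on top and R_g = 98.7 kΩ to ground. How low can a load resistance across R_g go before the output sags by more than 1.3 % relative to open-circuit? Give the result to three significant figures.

Output resistance R_th = R_s‖R_g = (1.25 × 98.7)/99.95 = 1.234 kΩ.
The fractional drop is R_th/(R_th + R_L); requiring this ≤ 0.0130 gives R_L ≥ R_th(1/0.0130 − 1) = 1.234 × 75.92 = 93.7 kΩ.

R_L(min) ≈ 93.7 kΩ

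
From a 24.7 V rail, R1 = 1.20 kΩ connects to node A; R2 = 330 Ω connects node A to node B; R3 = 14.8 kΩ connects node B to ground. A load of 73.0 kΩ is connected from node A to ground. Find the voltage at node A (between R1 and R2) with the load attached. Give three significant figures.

Below node A the series string R2+R3 = 15130 Ω sits in parallel with the 73000 Ω load: 12530 Ω.
V_A = 24.7 × 12530/(1200 + 12530) = 22.5 V.

V ≈ 22.5 V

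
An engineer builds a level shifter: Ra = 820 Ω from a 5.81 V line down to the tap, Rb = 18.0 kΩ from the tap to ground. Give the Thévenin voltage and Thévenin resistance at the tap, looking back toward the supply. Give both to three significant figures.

V_th is the open-circuit tap voltage: 5.81 × 18000/(820 + 18000) = 5.56 V.
With the supply zeroed, Ra and Rb appear in parallel from the tap: R_th = Ra‖Rb = (820 × 18000)/18820 = 784 Ω.

V_th = 5.56 V, R_th = 784 Ω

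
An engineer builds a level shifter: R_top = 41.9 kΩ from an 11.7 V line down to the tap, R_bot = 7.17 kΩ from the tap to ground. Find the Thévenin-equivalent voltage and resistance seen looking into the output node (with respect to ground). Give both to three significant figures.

V_th = 1.71 V, R_th = 6.12 kΩ

V_th is the open-circuit tap voltage: 11.7 × 7.17/(41.9 + 7.17) = 1.71 V.
With the supply zeroed, R_top and R_bot appear in parallel from the tap: R_th = R_top‖R_bot = (41.9 × 7.17)/49.07 = 6.12 kΩ.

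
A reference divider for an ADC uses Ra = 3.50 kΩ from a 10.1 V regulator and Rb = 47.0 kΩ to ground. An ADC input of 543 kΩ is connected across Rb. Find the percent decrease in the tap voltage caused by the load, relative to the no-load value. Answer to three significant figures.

The divider's output (Thévenin) resistance is Ra‖Rb = 3.257 kΩ.
Fractional drop under load = R_th/(R_th + R_L) = 3.257 / (3.257 + 543) = 0.005963.
So the output falls by 0.596 %.

0.596 %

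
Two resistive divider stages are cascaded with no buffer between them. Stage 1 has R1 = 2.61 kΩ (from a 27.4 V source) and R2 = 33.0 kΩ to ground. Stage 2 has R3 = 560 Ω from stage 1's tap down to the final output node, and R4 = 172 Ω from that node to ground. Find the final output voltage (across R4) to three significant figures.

Stage 2 presents R3+R4 = 732.0 Ω as a load on stage 1's tap.
Stage 1's lower leg becomes R2‖(R3+R4) = 716.1 Ω, so V_mid = 27.4 × 716.1/3326 = 5.899 V.
Stage 2 is itself unloaded: V_out = V_mid × R4/(R3+R4) = 5.899 × 172/732.0 = 1.39 V.

V_out ≈ 1.39 V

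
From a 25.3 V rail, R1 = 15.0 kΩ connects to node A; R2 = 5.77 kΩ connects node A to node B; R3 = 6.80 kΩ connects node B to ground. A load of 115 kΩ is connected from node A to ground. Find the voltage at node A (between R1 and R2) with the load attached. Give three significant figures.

V ≈ 10.9 V

Below node A the series string R2+R3 = 12.57 kΩ sits in parallel with the 115 kΩ load: 11.33 kΩ.
V_A = 25.3 × 11.33/(15.0 + 11.33) = 10.9 V.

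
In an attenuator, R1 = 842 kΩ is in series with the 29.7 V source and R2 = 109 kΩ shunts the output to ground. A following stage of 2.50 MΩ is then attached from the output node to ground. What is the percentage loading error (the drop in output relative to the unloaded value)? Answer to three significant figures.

The divider's output (Thévenin) resistance is R1‖R2 = 96.51 kΩ.
Fractional drop under load = R_th/(R_th + R_L) = 96.51 / (96.51 + 2500) = 0.03717.
So the output falls by 3.72 %.

3.72 %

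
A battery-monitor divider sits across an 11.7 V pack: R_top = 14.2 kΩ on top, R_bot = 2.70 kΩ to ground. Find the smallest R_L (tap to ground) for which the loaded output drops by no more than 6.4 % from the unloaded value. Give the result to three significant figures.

R_L(min) ≈ 33.2 kΩ

Output resistance R_th = R_top‖R_bot = (14.2 × 2.70)/16.90 = 2.269 kΩ.
The fractional drop is R_th/(R_th + R_L); requiring this ≤ 0.0640 gives R_L ≥ R_th(1/0.0640 − 1) = 2.269 × 14.62 = 33.2 kΩ.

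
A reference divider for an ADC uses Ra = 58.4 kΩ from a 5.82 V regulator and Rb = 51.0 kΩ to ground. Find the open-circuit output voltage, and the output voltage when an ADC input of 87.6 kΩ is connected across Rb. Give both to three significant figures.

Unloaded: 2.71 V; loaded: 2.07 V

Open-circuit: V = 5.82 × 51.0/(58.4 + 51.0) = 2.71 V.
With the load, Rb becomes Rb‖R_L = 32.23 kΩ, so V = 5.82 × 32.23/90.63 = 2.07 V.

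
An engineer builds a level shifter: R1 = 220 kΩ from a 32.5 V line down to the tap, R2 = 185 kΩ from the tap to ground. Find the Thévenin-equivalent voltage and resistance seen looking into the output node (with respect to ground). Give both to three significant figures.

V_th = 14.8 V, R_th = 100 kΩ

V_th is the open-circuit tap voltage: 32.5 × 185/(220 + 185) = 14.8 V.
With the supply zeroed, R1 and R2 appear in parallel from the tap: R_th = R1‖R2 = (220 × 185)/405.0 = 100 kΩ.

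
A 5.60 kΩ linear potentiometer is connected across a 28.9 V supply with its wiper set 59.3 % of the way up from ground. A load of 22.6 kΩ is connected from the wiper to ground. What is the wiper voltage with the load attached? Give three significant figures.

V ≈ 16.2 V

The wiper splits the pot into (1−α)R = 2.279 kΩ above and αR = 3.321 kΩ below.
Lower section ‖ load = 2.895 kΩ.
V_wiper = 28.9 × 2.895/(2.279 + 2.895) = 16.2 V.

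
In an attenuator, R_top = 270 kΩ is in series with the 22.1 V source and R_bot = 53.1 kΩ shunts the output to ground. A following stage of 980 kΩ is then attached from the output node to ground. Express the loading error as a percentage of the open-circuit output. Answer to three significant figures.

4.33 %

The divider's output (Thévenin) resistance is R_top‖R_bot = 44.37 kΩ.
Fractional drop under load = R_th/(R_th + R_L) = 44.37 / (44.37 + 980) = 0.04332.
So the output falls by 4.33 %.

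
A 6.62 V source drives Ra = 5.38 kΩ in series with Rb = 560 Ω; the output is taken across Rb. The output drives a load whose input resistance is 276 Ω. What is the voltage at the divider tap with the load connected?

The load sits in parallel with Rb: Rb‖R_L = (560 × 276) / (560 + 276) = 184.9 Ω.
V_out = 6.62 × 184.9 / (5380 + 184.9) = 6.62 × 184.9/5565 = 0.220 V.
(Unloaded it would have been 0.624 V.)

V_out ≈ 0.220 V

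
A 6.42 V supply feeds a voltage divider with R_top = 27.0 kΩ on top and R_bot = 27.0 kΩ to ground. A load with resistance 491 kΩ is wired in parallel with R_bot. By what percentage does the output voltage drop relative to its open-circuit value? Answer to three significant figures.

The divider's output (Thévenin) resistance is R_top‖R_bot = 13.50 kΩ.
Fractional drop under load = R_th/(R_th + R_L) = 13.50 / (13.50 + 491) = 0.02676.
So the output falls by 2.68 %.

2.68 %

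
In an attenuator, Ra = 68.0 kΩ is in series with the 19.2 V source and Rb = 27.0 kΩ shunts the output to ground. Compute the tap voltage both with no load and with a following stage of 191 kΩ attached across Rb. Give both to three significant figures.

Unloaded: 5.46 V; loaded: 4.96 V

Open-circuit: V = 19.2 × 27.0/(68.0 + 27.0) = 5.46 V.
With the load, Rb becomes Rb‖R_L = 23.66 kΩ, so V = 19.2 × 23.66/91.66 = 4.96 V.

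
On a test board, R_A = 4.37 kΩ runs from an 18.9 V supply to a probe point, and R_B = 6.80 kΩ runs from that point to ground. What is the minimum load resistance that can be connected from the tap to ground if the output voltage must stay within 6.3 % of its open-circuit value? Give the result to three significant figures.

R_L(min) ≈ 39.6 kΩ

Output resistance R_th = R_A‖R_B = (4.37 × 6.80)/11.17 = 2.660 kΩ.
The fractional drop is R_th/(R_th + R_L); requiring this ≤ 0.0630 gives R_L ≥ R_th(1/0.0630 − 1) = 2.660 × 14.87 = 39.6 kΩ.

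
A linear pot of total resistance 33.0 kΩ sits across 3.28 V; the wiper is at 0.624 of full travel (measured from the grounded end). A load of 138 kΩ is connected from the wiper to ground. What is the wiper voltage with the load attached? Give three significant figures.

V ≈ 1.94 V

The wiper splits the pot into (1−α)R = 12.41 kΩ above and αR = 20.59 kΩ below.
Lower section ‖ load = 17.92 kΩ.
V_wiper = 3.28 × 17.92/(12.41 + 17.92) = 1.94 V.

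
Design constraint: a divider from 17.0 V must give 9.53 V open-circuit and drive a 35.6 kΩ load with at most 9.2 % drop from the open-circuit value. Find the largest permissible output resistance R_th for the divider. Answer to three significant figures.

R_th ≤ 3.61 kΩ

Loading drop = R_th/(R_th + R_L) ≤ 0.0920, so R_th ≤ R_L · ε/(1−ε) = 35.6 kΩ × 0.0920/0.9080 = 3.61 kΩ.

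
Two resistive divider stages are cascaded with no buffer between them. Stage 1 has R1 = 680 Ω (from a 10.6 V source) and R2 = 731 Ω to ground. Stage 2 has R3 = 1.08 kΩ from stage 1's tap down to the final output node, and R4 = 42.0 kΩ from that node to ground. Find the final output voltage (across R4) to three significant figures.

V_out ≈ 5.31 V

Stage 2 presents R3+R4 = 43080 Ω as a load on stage 1's tap.
Stage 1's lower leg becomes R2‖(R3+R4) = 718.8 Ω, so V_mid = 10.6 × 718.8/1399 = 5.447 V.
Stage 2 is itself unloaded: V_out = V_mid × R4/(R3+R4) = 5.447 × 42000/43080 = 5.31 V.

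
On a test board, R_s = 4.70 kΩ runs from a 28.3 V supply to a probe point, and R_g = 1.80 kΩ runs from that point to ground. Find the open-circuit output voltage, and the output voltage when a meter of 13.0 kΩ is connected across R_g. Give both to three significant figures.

Open-circuit: V = 28.3 × 1.80/(4.70 + 1.80) = 7.84 V.
With the load, R_g becomes R_g‖R_L = 1.581 kΩ, so V = 28.3 × 1.581/6.281 = 7.12 V.

Unloaded: 7.84 V; loaded: 7.12 V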